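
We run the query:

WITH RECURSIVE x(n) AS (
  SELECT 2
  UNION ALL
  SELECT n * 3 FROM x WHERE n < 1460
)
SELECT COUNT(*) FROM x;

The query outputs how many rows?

Base: n=2.
Iteration 1: 2 < 1460 holds -> n = 2 * 3 = 6.
Iteration 2: 6 < 1460 holds -> n = 6 * 3 = 18.
Iteration 3: 18 < 1460 holds -> n = 18 * 3 = 54.
Iteration 4: 54 < 1460 holds -> n = 54 * 3 = 162.
Iteration 5: 162 < 1460 holds -> n = 162 * 3 = 486.
Iteration 6: 486 < 1460 holds -> n = 486 * 3 = 1458.
Iteration 7: 1458 < 1460 holds -> n = 1458 * 3 = 4374.
Iteration 8: 4374 < 1460 fails; recursion stops.
Total rows emitted: 8.

8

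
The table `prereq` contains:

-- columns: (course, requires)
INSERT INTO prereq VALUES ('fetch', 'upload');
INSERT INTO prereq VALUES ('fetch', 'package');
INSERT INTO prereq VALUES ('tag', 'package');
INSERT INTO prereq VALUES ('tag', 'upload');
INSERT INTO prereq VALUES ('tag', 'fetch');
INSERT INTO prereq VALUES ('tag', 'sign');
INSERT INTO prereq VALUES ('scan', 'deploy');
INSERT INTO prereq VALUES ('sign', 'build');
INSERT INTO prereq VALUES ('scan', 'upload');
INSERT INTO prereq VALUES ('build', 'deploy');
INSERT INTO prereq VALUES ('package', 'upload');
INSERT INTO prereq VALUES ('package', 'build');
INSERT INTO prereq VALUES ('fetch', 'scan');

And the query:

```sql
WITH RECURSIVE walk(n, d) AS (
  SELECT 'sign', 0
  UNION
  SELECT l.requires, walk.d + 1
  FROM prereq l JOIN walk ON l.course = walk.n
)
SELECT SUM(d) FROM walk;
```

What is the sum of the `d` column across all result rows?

3

Base: (sign, d=0).
Iteration 1: edges from {sign} -> (build, d=1).
Iteration 2: edges from {build} -> (deploy, d=2).
Iteration 3: no outgoing edges from {deploy}; recursion stops.
SUM(d) = 0 + 1 + 2 = 3.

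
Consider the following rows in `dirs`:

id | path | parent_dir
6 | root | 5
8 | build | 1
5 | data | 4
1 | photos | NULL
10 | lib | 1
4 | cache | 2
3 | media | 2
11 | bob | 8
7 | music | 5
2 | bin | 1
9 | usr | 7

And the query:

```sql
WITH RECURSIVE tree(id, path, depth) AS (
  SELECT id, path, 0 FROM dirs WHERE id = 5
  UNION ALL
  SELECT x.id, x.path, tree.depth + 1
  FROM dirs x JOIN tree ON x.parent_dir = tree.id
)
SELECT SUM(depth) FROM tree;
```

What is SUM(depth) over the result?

4

Base: id=5 (data) at depth 0.
Iteration 1: rows with parent_dir in {5} -> root (id 6, depth 1), music (id 7, depth 1).
Iteration 2: rows with parent_dir in {6,7} -> usr (id 9, depth 2).
Iteration 3: no rows with parent_dir in {9}; recursion stops.
SUM(depth) = 0 + 1 + 1 + 2 = 4.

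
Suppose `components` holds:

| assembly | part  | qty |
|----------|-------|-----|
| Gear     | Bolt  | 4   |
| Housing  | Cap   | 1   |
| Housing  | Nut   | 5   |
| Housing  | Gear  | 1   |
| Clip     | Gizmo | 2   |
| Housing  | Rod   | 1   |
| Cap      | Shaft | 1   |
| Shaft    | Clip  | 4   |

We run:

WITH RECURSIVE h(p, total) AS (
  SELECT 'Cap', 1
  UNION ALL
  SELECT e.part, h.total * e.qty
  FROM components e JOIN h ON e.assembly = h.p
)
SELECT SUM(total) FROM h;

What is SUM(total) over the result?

Base: (Cap, total=1).
Iteration 1: components of {Cap} -> Shaft = 1*1 = 1.
Iteration 2: components of {Shaft} -> Clip = 1*4 = 4.
Iteration 3: components of {Clip} -> Gizmo = 4*2 = 8.
Iteration 4: no further components; recursion stops.
SUM(total) = 1 + 1 + 4 + 8 = 14.

14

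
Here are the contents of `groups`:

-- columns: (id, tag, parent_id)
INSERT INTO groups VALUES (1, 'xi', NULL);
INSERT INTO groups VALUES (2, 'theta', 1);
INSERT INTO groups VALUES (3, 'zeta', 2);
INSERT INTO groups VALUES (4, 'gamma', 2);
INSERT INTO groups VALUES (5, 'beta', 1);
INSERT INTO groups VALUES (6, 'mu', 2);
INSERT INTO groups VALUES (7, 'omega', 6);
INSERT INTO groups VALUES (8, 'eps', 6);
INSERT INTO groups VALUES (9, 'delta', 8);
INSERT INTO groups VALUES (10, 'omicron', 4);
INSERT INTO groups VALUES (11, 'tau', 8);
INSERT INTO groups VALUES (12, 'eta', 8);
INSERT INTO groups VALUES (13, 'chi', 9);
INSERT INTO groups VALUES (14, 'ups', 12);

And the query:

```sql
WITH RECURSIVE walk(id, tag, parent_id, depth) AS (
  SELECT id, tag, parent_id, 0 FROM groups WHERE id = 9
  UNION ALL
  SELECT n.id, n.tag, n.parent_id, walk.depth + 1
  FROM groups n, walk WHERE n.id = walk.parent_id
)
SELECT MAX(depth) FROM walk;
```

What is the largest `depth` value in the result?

4

Base: id=9 (delta), parent_id=8, depth 0.
Iteration 1: join on id=8 -> eps (id 8, parent_id=6, depth 1).
Iteration 2: join on id=6 -> mu (id 6, parent_id=2, depth 2).
Iteration 3: join on id=2 -> theta (id 2, parent_id=1, depth 3).
Iteration 4: join on id=1 -> xi (id 1, parent_id=NULL, depth 4).
Iteration 5: parent_id is NULL; no match; recursion stops.
depth values: 0, 1, 2, 3, 4; the maximum is 4.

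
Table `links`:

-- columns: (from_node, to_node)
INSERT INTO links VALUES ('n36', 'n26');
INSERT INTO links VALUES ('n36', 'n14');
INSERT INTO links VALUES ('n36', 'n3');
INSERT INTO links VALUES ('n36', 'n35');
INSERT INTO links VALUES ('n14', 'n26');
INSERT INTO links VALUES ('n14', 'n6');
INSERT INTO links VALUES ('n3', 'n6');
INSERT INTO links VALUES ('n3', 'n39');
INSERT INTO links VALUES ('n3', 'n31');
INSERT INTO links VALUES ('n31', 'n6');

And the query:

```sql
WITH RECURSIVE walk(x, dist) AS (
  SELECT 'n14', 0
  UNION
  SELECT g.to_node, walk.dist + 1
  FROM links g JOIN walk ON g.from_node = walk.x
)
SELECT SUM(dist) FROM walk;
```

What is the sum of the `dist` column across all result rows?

Base: (n14, dist=0).
Iteration 1: edges from {n14} -> (n26, dist=1), (n6, dist=1).
Iteration 2: no outgoing edges from {n26,n6}; recursion stops.
SUM(dist) = 0 + 1 + 1 = 2.

2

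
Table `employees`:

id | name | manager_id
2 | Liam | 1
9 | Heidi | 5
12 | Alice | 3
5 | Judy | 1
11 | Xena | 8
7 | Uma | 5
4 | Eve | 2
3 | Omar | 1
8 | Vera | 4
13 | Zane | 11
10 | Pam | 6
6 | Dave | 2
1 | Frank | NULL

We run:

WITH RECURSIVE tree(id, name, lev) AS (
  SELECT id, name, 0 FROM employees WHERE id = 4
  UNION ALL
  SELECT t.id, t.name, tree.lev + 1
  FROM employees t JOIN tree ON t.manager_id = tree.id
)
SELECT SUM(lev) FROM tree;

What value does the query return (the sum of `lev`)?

Base: id=4 (Eve) at lev 0.
Iteration 1: rows with manager_id in {4} -> Vera (id 8, lev 1).
Iteration 2: rows with manager_id in {8} -> Xena (id 11, lev 2).
Iteration 3: rows with manager_id in {11} -> Zane (id 13, lev 3).
Iteration 4: no rows with manager_id in {13}; recursion stops.
SUM(lev) = 0 + 1 + 2 + 3 = 6.

6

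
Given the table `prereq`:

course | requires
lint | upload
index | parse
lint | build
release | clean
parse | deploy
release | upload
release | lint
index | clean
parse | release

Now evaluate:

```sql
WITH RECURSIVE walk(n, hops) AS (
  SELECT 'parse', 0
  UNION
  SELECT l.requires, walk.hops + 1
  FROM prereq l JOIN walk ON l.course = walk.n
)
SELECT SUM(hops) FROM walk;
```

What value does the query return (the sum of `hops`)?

Base: (parse, hops=0).
Iteration 1: edges from {parse} -> (deploy, hops=1), (release, hops=1).
Iteration 2: edges from {deploy,release} -> (clean, hops=2), (lint, hops=2), (upload, hops=2).
Iteration 3: edges from {clean,lint,upload} -> (build, hops=3), (upload, hops=3).
Iteration 4: no outgoing edges from {build,upload}; recursion stops.
SUM(hops) = 0 + 1 + 1 + 2 + 2 + 2 + 3 + 3 = 14.

14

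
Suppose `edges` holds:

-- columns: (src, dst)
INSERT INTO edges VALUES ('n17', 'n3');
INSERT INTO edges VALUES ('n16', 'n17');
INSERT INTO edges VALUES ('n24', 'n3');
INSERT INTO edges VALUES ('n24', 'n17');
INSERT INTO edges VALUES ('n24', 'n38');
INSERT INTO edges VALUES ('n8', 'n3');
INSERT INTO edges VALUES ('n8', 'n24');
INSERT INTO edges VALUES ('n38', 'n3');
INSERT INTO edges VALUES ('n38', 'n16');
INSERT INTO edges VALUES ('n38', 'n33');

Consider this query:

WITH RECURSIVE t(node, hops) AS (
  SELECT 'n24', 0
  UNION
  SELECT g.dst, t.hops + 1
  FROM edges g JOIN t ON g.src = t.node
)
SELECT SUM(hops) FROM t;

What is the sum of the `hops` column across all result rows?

Base: (n24, hops=0).
Iteration 1: edges from {n24} -> (n17, hops=1), (n3, hops=1), (n38, hops=1).
Iteration 2: edges from {n17,n3,n38} -> (n16, hops=2), (n3, hops=2), (n33, hops=2). [UNION drops 1 duplicate row(s)]
Iteration 3: edges from {n16,n3,n33} -> (n17, hops=3).
Iteration 4: edges from {n17} -> (n3, hops=4).
Iteration 5: no outgoing edges from {n3}; recursion stops.
SUM(hops) = 0 + 1 + 1 + 1 + 2 + 2 + 2 + 3 + 4 = 16.

16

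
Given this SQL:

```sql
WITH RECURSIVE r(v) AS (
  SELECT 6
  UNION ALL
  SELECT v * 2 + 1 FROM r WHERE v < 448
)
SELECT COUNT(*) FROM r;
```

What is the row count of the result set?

8

Base: v=6.
Iteration 1: 6 < 448 holds -> v = 6 * 2 + 1 = 13.
Iteration 2: 13 < 448 holds -> v = 13 * 2 + 1 = 27.
Iteration 3: 27 < 448 holds -> v = 27 * 2 + 1 = 55.
Iteration 4: 55 < 448 holds -> v = 55 * 2 + 1 = 111.
Iteration 5: 111 < 448 holds -> v = 111 * 2 + 1 = 223.
Iteration 6: 223 < 448 holds -> v = 223 * 2 + 1 = 447.
Iteration 7: 447 < 448 holds -> v = 447 * 2 + 1 = 895.
Iteration 8: 895 < 448 fails; recursion stops.
Total rows emitted: 8.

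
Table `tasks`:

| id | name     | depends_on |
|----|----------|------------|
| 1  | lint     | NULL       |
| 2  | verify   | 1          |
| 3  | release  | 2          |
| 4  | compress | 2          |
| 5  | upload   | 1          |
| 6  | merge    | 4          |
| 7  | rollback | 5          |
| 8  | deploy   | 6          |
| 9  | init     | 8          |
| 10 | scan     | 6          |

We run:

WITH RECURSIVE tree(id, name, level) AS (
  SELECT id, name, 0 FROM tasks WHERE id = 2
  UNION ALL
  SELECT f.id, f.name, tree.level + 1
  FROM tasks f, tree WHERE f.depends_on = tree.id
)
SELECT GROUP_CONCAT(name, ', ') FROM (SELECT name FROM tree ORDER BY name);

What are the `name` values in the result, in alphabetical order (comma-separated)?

Base: id=2 (verify) at level 0.
Iteration 1: rows with depends_on in {2} -> release (id 3, level 1), compress (id 4, level 1).
Iteration 2: rows with depends_on in {3,4} -> merge (id 6, level 2).
Iteration 3: rows with depends_on in {6} -> deploy (id 8, level 3), scan (id 10, level 3).
Iteration 4: rows with depends_on in {8,10} -> init (id 9, level 4).
Iteration 5: no rows with depends_on in {9}; recursion stops.

compress, deploy, init, merge, release, scan, verify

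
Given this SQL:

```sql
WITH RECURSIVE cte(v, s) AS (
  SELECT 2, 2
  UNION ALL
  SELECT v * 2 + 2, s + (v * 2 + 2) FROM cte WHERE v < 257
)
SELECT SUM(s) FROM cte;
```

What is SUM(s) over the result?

1936

Base: v=2, s=2.
Iteration 1: 2 < 257 holds -> v = 2 * 2 + 2 = 6, s = 2 + 6 = 8.
Iteration 2: 6 < 257 holds -> v = 6 * 2 + 2 = 14, s = 8 + 14 = 22.
Iteration 3: 14 < 257 holds -> v = 14 * 2 + 2 = 30, s = 22 + 30 = 52.
Iteration 4: 30 < 257 holds -> v = 30 * 2 + 2 = 62, s = 52 + 62 = 114.
Iteration 5: 62 < 257 holds -> v = 62 * 2 + 2 = 126, s = 114 + 126 = 240.
Iteration 6: 126 < 257 holds -> v = 126 * 2 + 2 = 254, s = 240 + 254 = 494.
Iteration 7: 254 < 257 holds -> v = 254 * 2 + 2 = 510, s = 494 + 510 = 1004.
Iteration 8: 510 < 257 fails; recursion stops.
SUM(s) = 2 + 8 + 22 + 52 + 114 + 240 + 494 + 1004 = 1936.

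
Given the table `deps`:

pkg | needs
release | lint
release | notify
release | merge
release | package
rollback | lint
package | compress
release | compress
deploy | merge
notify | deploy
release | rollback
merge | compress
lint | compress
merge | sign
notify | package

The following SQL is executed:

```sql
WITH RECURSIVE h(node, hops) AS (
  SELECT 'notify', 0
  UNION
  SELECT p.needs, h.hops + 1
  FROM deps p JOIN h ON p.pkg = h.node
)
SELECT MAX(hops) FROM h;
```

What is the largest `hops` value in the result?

3

Base: (notify, hops=0).
Iteration 1: edges from {notify} -> (deploy, hops=1), (package, hops=1).
Iteration 2: edges from {deploy,package} -> (compress, hops=2), (merge, hops=2).
Iteration 3: edges from {compress,merge} -> (compress, hops=3), (sign, hops=3).
Iteration 4: no outgoing edges from {compress,sign}; recursion stops.
hops values: 0, 1, 1, 2, 2, 3, 3; the maximum is 3.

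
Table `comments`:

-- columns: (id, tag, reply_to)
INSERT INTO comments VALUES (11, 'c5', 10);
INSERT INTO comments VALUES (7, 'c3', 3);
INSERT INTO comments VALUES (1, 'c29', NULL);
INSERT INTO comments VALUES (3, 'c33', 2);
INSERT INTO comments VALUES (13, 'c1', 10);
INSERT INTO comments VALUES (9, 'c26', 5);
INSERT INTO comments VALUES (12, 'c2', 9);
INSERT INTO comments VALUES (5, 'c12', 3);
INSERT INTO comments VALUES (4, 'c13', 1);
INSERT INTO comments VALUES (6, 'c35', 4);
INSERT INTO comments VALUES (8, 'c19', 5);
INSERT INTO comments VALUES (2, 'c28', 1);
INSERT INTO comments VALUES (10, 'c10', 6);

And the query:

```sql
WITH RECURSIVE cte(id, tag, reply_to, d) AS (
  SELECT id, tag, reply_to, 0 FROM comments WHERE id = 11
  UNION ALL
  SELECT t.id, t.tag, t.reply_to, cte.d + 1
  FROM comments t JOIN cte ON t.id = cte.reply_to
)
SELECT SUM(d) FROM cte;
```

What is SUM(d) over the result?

10

Base: id=11 (c5), reply_to=10, d 0.
Iteration 1: join on id=10 -> c10 (id 10, reply_to=6, d 1).
Iteration 2: join on id=6 -> c35 (id 6, reply_to=4, d 2).
Iteration 3: join on id=4 -> c13 (id 4, reply_to=1, d 3).
Iteration 4: join on id=1 -> c29 (id 1, reply_to=NULL, d 4).
Iteration 5: reply_to is NULL; no match; recursion stops.
SUM(d) = 0 + 1 + 2 + 3 + 4 = 10.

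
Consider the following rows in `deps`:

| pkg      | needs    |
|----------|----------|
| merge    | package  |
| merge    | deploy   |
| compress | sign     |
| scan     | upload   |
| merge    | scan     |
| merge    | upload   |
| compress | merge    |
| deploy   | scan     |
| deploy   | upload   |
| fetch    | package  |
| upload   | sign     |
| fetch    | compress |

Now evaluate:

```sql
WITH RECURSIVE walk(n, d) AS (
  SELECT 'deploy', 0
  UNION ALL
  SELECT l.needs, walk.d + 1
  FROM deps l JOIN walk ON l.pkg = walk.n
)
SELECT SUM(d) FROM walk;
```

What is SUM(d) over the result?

9

Base: (deploy, d=0).
Iteration 1: edges from {deploy} -> (scan, d=1), (upload, d=1).
Iteration 2: edges from {scan,upload} -> (sign, d=2), (upload, d=2).
Iteration 3: edges from {sign,upload} -> (sign, d=3).
Iteration 4: no outgoing edges from {sign}; recursion stops.
SUM(d) = 0 + 1 + 1 + 2 + 2 + 3 = 9.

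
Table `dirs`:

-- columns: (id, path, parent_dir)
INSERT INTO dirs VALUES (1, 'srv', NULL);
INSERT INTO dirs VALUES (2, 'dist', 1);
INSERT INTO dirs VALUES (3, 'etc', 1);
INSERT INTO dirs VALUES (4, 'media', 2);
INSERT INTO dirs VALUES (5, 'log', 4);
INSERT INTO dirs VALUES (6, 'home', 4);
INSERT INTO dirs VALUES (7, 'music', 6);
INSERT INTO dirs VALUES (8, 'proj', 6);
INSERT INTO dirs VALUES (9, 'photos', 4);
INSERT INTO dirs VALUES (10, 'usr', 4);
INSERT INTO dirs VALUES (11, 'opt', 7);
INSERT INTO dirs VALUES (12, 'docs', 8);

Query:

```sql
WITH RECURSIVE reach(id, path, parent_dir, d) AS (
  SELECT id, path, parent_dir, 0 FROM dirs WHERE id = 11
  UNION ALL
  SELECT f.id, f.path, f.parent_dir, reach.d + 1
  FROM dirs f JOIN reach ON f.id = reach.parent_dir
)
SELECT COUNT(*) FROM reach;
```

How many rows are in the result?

6

Base: id=11 (opt), parent_dir=7, d 0.
Iteration 1: join on id=7 -> music (id 7, parent_dir=6, d 1).
Iteration 2: join on id=6 -> home (id 6, parent_dir=4, d 2).
Iteration 3: join on id=4 -> media (id 4, parent_dir=2, d 3).
Iteration 4: join on id=2 -> dist (id 2, parent_dir=1, d 4).
Iteration 5: join on id=1 -> srv (id 1, parent_dir=NULL, d 5).
Iteration 6: parent_dir is NULL; no match; recursion stops.
Total rows emitted: 6.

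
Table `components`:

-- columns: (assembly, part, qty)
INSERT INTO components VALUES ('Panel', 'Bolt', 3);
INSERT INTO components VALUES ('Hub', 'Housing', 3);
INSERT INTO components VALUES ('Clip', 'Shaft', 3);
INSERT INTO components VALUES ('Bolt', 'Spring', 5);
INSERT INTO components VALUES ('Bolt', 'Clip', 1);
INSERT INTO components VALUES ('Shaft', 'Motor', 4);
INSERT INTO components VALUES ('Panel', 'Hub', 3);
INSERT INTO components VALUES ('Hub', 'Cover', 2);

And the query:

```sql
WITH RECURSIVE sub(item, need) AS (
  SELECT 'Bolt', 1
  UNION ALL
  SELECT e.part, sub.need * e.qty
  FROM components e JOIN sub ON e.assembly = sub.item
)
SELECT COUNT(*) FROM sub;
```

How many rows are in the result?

5

Base: (Bolt, need=1).
Iteration 1: components of {Bolt} -> Clip = 1*1 = 1, Spring = 1*5 = 5.
Iteration 2: components of {Clip,Spring} -> Shaft = 1*3 = 3.
Iteration 3: components of {Shaft} -> Motor = 3*4 = 12.
Iteration 4: no further components; recursion stops.
Total rows emitted: 5.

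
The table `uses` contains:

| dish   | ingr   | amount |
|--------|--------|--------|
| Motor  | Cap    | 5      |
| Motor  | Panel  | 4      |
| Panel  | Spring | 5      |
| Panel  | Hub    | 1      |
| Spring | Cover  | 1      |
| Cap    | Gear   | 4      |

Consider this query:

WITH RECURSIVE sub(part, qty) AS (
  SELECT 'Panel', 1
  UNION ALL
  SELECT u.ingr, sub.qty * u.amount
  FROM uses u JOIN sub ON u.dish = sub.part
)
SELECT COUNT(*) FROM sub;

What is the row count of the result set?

Base: (Panel, qty=1).
Iteration 1: components of {Panel} -> Hub = 1*1 = 1, Spring = 1*5 = 5.
Iteration 2: components of {Hub,Spring} -> Cover = 5*1 = 5.
Iteration 3: no further components; recursion stops.
Total rows emitted: 4.

4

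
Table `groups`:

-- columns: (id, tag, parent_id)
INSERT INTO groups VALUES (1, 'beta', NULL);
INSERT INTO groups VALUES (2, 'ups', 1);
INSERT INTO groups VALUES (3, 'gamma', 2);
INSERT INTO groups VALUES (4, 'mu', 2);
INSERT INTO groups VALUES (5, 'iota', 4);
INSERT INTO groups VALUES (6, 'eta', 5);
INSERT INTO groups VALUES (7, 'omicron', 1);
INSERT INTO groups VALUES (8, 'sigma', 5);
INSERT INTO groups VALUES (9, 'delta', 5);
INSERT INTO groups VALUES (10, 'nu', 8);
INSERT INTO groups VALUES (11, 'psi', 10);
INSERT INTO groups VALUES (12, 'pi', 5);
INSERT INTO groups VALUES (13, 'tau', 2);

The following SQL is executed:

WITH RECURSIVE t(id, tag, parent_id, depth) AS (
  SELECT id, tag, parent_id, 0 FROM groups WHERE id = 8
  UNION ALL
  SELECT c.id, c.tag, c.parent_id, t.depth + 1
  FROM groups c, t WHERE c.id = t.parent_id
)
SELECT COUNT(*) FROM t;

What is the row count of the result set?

Base: id=8 (sigma), parent_id=5, depth 0.
Iteration 1: join on id=5 -> iota (id 5, parent_id=4, depth 1).
Iteration 2: join on id=4 -> mu (id 4, parent_id=2, depth 2).
Iteration 3: join on id=2 -> ups (id 2, parent_id=1, depth 3).
Iteration 4: join on id=1 -> beta (id 1, parent_id=NULL, depth 4).
Iteration 5: parent_id is NULL; no match; recursion stops.
Total rows emitted: 5.

5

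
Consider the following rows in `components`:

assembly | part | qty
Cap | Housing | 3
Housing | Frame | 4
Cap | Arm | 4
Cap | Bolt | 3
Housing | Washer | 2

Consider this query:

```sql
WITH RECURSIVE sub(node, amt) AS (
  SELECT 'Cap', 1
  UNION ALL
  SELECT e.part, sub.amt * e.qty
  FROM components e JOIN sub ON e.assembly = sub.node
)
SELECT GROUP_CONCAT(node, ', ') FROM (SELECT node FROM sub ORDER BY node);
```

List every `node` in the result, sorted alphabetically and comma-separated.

Base: (Cap, amt=1).
Iteration 1: components of {Cap} -> Arm = 1*4 = 4, Bolt = 1*3 = 3, Housing = 1*3 = 3.
Iteration 2: components of {Arm,Bolt,Housing} -> Frame = 3*4 = 12, Washer = 3*2 = 6.
Iteration 3: no further components; recursion stops.

Arm, Bolt, Cap, Frame, Housing, Washer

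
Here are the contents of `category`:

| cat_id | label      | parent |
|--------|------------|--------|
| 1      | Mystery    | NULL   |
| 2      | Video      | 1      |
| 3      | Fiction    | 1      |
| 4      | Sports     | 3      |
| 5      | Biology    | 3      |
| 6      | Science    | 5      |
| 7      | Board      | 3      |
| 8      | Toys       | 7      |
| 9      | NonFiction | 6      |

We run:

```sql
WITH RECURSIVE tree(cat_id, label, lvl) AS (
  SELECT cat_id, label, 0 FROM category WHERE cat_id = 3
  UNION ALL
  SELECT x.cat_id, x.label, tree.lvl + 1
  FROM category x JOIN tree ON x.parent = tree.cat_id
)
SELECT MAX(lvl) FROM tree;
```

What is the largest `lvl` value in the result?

Base: cat_id=3 (Fiction) at lvl 0.
Iteration 1: rows with parent in {3} -> Sports (id 4, lvl 1), Biology (id 5, lvl 1), Board (id 7, lvl 1).
Iteration 2: rows with parent in {4,5,7} -> Science (id 6, lvl 2), Toys (id 8, lvl 2).
Iteration 3: rows with parent in {6,8} -> NonFiction (id 9, lvl 3).
Iteration 4: no rows with parent in {9}; recursion stops.
lvl values: 0, 1, 1, 1, 2, 2, 3; the maximum is 3.

3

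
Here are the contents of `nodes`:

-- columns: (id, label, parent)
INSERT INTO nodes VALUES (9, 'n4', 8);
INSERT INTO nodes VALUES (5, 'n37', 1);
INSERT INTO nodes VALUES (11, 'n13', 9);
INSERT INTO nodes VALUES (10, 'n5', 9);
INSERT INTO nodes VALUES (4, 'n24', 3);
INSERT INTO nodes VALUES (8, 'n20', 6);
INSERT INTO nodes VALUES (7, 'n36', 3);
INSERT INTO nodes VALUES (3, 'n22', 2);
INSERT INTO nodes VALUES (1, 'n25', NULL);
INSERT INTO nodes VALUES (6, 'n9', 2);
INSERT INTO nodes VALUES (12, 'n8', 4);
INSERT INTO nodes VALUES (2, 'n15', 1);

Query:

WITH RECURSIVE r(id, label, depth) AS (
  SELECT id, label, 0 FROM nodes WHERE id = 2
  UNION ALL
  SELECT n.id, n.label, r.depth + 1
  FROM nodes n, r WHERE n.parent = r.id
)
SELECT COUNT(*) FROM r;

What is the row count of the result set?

Base: id=2 (n15) at depth 0.
Iteration 1: rows with parent in {2} -> n22 (id 3, depth 1), n9 (id 6, depth 1).
Iteration 2: rows with parent in {3,6} -> n24 (id 4, depth 2), n36 (id 7, depth 2), n20 (id 8, depth 2).
Iteration 3: rows with parent in {4,7,8} -> n4 (id 9, depth 3), n8 (id 12, depth 3).
Iteration 4: rows with parent in {9,12} -> n5 (id 10, depth 4), n13 (id 11, depth 4).
Iteration 5: no rows with parent in {10,11}; recursion stops.
Total rows emitted: 10.

10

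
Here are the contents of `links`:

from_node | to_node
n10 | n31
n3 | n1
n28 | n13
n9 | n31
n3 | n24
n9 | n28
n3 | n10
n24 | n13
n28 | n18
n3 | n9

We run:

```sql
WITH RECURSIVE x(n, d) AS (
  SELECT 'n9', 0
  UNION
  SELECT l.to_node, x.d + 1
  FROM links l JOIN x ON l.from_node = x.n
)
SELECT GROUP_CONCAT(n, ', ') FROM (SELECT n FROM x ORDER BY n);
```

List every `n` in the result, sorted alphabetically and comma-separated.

n13, n18, n28, n31, n9

Base: (n9, d=0).
Iteration 1: edges from {n9} -> (n28, d=1), (n31, d=1).
Iteration 2: edges from {n28,n31} -> (n13, d=2), (n18, d=2).
Iteration 3: no outgoing edges from {n13,n18}; recursion stops.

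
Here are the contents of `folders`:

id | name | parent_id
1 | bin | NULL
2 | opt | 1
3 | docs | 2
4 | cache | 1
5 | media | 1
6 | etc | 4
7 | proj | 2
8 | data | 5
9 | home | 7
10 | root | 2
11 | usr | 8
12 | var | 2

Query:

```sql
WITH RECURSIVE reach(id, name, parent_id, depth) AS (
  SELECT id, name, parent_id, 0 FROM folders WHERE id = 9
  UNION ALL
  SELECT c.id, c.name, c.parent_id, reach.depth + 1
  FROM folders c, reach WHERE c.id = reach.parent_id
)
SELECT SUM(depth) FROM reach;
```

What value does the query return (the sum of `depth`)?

6

Base: id=9 (home), parent_id=7, depth 0.
Iteration 1: join on id=7 -> proj (id 7, parent_id=2, depth 1).
Iteration 2: join on id=2 -> opt (id 2, parent_id=1, depth 2).
Iteration 3: join on id=1 -> bin (id 1, parent_id=NULL, depth 3).
Iteration 4: parent_id is NULL; no match; recursion stops.
SUM(depth) = 0 + 1 + 2 + 3 = 6.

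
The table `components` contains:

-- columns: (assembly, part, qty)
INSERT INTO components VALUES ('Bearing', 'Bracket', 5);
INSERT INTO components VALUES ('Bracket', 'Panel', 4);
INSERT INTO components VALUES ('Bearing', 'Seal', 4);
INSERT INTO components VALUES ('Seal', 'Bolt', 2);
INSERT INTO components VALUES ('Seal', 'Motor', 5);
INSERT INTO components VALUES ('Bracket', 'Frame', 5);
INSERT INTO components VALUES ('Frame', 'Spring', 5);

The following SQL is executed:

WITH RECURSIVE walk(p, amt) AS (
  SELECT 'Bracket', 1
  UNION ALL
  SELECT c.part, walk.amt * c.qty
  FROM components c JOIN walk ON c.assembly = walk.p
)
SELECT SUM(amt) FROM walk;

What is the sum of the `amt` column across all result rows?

Base: (Bracket, amt=1).
Iteration 1: components of {Bracket} -> Frame = 1*5 = 5, Panel = 1*4 = 4.
Iteration 2: components of {Frame,Panel} -> Spring = 5*5 = 25.
Iteration 3: no further components; recursion stops.
SUM(amt) = 1 + 4 + 5 + 25 = 35.

35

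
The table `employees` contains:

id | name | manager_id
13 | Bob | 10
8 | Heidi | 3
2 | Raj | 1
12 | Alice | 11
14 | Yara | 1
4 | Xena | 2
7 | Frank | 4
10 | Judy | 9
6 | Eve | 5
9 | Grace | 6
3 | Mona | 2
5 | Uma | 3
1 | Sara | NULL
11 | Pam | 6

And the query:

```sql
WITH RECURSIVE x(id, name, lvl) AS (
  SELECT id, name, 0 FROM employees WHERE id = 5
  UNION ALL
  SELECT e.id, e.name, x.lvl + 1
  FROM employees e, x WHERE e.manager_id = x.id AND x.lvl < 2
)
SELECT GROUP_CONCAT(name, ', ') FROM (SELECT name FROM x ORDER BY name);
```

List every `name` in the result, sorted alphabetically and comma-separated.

Eve, Grace, Pam, Uma

Base: id=5 (Uma) at lvl 0.
Iteration 1: rows with manager_id in {5} -> Eve (id 6, lvl 1).
Iteration 2: rows with manager_id in {6} -> Grace (id 9, lvl 2), Pam (id 11, lvl 2).
Iteration 3: lvl < 2 fails for all current rows; recursion stops.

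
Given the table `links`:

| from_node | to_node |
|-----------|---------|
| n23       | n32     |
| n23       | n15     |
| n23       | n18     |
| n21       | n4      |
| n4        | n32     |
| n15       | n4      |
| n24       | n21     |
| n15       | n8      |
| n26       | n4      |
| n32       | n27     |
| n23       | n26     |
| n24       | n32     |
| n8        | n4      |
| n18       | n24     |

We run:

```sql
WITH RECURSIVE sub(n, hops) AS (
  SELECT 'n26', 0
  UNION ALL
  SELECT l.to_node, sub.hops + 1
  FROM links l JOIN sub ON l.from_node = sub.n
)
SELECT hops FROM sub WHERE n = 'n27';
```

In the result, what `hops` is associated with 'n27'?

Base: (n26, hops=0).
Iteration 1: edges from {n26} -> (n4, hops=1).
Iteration 2: edges from {n4} -> (n32, hops=2).
Iteration 3: edges from {n32} -> (n27, hops=3).
Iteration 4: no outgoing edges from {n27}; recursion stops.

3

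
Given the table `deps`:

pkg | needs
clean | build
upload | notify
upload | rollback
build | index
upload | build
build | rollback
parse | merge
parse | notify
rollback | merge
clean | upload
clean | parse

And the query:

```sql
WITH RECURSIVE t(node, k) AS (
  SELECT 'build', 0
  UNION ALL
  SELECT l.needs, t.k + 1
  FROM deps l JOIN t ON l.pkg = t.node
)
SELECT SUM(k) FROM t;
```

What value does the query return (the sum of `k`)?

4

Base: (build, k=0).
Iteration 1: edges from {build} -> (index, k=1), (rollback, k=1).
Iteration 2: edges from {index,rollback} -> (merge, k=2).
Iteration 3: no outgoing edges from {merge}; recursion stops.
SUM(k) = 0 + 1 + 1 + 2 = 4.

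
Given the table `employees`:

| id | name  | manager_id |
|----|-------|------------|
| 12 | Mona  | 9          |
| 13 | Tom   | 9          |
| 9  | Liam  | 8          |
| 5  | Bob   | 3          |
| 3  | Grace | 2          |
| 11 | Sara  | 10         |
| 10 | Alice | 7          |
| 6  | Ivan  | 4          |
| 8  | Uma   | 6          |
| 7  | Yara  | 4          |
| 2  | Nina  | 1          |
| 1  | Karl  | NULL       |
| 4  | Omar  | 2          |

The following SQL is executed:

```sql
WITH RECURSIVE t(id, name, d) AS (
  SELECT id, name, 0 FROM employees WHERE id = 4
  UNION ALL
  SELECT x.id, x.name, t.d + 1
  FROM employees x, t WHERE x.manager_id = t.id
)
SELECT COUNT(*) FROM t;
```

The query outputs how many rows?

Base: id=4 (Omar) at d 0.
Iteration 1: rows with manager_id in {4} -> Ivan (id 6, d 1), Yara (id 7, d 1).
Iteration 2: rows with manager_id in {6,7} -> Uma (id 8, d 2), Alice (id 10, d 2).
Iteration 3: rows with manager_id in {8,10} -> Liam (id 9, d 3), Sara (id 11, d 3).
Iteration 4: rows with manager_id in {9,11} -> Mona (id 12, d 4), Tom (id 13, d 4).
Iteration 5: no rows with manager_id in {12,13}; recursion stops.
Total rows emitted: 9.

9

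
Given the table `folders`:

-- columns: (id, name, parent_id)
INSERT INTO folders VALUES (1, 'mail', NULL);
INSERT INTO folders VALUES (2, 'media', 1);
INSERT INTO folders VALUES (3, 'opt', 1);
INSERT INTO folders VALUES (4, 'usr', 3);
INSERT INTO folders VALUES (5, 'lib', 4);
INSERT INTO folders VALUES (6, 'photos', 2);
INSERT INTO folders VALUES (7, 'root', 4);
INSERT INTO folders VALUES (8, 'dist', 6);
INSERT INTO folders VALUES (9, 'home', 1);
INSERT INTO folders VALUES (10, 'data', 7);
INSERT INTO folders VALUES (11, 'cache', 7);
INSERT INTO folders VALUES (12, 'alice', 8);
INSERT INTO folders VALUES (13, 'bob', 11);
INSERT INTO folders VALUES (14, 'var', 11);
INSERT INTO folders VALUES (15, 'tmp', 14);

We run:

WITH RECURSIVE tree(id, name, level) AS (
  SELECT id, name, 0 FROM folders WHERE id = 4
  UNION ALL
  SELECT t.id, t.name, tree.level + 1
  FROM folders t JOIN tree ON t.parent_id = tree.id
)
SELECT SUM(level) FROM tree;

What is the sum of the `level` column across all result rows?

Base: id=4 (usr) at level 0.
Iteration 1: rows with parent_id in {4} -> lib (id 5, level 1), root (id 7, level 1).
Iteration 2: rows with parent_id in {5,7} -> data (id 10, level 2), cache (id 11, level 2).
Iteration 3: rows with parent_id in {10,11} -> bob (id 13, level 3), var (id 14, level 3).
Iteration 4: rows with parent_id in {13,14} -> tmp (id 15, level 4).
Iteration 5: no rows with parent_id in {15}; recursion stops.
SUM(level) = 0 + 1 + 1 + 2 + 2 + 3 + 3 + 4 = 16.

16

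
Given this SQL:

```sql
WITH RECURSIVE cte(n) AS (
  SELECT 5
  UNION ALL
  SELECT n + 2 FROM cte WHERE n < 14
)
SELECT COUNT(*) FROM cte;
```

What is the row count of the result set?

6

Base: n=5.
Iteration 1: 5 < 14 holds -> n = 5 + 2 = 7.
Iteration 2: 7 < 14 holds -> n = 7 + 2 = 9.
Iteration 3: 9 < 14 holds -> n = 9 + 2 = 11.
Iteration 4: 11 < 14 holds -> n = 11 + 2 = 13.
Iteration 5: 13 < 14 holds -> n = 13 + 2 = 15.
Iteration 6: 15 < 14 fails; recursion stops.
Total rows emitted: 6.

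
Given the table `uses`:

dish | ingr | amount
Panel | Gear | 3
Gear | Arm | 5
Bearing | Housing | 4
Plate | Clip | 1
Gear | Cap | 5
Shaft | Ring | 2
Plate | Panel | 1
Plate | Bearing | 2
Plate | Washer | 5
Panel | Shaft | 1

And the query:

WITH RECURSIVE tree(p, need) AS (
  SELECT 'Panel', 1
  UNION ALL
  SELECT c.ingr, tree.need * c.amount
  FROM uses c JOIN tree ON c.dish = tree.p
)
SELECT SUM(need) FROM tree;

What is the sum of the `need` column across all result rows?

Base: (Panel, need=1).
Iteration 1: components of {Panel} -> Gear = 1*3 = 3, Shaft = 1*1 = 1.
Iteration 2: components of {Gear,Shaft} -> Arm = 3*5 = 15, Cap = 3*5 = 15, Ring = 1*2 = 2.
Iteration 3: no further components; recursion stops.
SUM(need) = 1 + 3 + 1 + 15 + 15 + 2 = 37.

37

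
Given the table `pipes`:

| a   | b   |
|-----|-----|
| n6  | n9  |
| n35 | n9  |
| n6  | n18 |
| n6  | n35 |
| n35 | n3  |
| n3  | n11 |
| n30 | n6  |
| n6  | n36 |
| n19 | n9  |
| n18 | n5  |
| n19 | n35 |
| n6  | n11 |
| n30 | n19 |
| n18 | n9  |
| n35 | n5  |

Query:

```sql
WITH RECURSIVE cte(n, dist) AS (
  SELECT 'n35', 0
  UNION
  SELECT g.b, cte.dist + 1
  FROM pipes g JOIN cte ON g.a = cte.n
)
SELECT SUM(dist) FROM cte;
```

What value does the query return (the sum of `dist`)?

Base: (n35, dist=0).
Iteration 1: edges from {n35} -> (n3, dist=1), (n5, dist=1), (n9, dist=1).
Iteration 2: edges from {n3,n5,n9} -> (n11, dist=2).
Iteration 3: no outgoing edges from {n11}; recursion stops.
SUM(dist) = 0 + 1 + 1 + 1 + 2 = 5.

5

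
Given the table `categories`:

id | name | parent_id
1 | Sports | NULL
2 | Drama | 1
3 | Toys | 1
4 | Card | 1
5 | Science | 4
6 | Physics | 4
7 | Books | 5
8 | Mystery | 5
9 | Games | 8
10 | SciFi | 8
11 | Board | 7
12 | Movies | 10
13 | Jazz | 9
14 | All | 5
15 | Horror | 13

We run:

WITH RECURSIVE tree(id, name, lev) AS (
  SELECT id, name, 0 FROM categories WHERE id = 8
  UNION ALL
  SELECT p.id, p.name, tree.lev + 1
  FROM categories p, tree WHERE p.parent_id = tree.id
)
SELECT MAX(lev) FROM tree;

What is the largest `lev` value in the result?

Base: id=8 (Mystery) at lev 0.
Iteration 1: rows with parent_id in {8} -> Games (id 9, lev 1), SciFi (id 10, lev 1).
Iteration 2: rows with parent_id in {9,10} -> Movies (id 12, lev 2), Jazz (id 13, lev 2).
Iteration 3: rows with parent_id in {12,13} -> Horror (id 15, lev 3).
Iteration 4: no rows with parent_id in {15}; recursion stops.
lev values: 0, 1, 1, 2, 2, 3; the maximum is 3.

3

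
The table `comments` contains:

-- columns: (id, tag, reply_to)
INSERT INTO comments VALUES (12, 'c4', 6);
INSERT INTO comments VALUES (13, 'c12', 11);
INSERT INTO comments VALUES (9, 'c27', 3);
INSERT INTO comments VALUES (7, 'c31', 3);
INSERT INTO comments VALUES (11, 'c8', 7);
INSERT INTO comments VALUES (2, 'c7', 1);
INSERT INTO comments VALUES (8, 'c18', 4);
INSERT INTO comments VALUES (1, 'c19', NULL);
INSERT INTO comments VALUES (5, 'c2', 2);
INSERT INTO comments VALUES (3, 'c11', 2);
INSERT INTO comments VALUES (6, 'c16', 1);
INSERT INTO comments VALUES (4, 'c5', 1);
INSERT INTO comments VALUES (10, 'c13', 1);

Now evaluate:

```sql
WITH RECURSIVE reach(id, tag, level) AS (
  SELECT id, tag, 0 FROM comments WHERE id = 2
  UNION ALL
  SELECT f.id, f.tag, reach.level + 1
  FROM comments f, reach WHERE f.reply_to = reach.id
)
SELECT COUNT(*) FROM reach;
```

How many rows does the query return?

Base: id=2 (c7) at level 0.
Iteration 1: rows with reply_to in {2} -> c11 (id 3, level 1), c2 (id 5, level 1).
Iteration 2: rows with reply_to in {3,5} -> c31 (id 7, level 2), c27 (id 9, level 2).
Iteration 3: rows with reply_to in {7,9} -> c8 (id 11, level 3).
Iteration 4: rows with reply_to in {11} -> c12 (id 13, level 4).
Iteration 5: no rows with reply_to in {13}; recursion stops.
Total rows emitted: 7.

7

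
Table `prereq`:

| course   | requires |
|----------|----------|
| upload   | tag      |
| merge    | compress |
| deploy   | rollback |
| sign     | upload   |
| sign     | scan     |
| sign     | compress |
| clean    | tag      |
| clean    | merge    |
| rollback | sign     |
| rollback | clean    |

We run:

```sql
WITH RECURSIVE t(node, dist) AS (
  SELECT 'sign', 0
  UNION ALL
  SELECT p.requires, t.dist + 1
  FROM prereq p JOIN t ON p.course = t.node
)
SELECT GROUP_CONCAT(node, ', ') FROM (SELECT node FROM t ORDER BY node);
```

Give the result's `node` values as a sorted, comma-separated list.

Base: (sign, dist=0).
Iteration 1: edges from {sign} -> (compress, dist=1), (scan, dist=1), (upload, dist=1).
Iteration 2: edges from {compress,scan,upload} -> (tag, dist=2).
Iteration 3: no outgoing edges from {tag}; recursion stops.

compress, scan, sign, tag, upload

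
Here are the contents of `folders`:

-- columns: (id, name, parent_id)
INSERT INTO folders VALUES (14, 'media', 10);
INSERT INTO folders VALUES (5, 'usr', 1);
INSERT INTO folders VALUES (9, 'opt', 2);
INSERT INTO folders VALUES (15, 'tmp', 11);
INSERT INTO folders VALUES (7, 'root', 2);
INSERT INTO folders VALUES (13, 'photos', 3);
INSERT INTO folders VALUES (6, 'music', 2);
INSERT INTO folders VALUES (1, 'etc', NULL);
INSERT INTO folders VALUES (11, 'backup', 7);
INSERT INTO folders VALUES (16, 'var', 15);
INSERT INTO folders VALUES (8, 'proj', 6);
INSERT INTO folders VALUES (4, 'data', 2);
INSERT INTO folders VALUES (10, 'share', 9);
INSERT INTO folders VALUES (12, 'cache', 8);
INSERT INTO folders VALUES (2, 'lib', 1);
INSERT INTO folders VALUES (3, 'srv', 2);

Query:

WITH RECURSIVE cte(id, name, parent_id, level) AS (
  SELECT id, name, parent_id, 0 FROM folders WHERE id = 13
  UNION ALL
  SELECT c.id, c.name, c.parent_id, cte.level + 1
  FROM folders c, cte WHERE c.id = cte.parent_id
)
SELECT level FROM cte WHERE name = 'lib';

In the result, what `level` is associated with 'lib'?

2

Base: id=13 (photos), parent_id=3, level 0.
Iteration 1: join on id=3 -> srv (id 3, parent_id=2, level 1).
Iteration 2: join on id=2 -> lib (id 2, parent_id=1, level 2).
Iteration 3: join on id=1 -> etc (id 1, parent_id=NULL, level 3).
Iteration 4: parent_id is NULL; no match; recursion stops.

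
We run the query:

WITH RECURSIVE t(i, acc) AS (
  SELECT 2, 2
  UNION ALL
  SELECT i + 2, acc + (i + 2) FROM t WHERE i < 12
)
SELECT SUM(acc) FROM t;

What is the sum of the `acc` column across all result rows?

Base: i=2, acc=2.
Iteration 1: 2 < 12 holds -> i = 2 + 2 = 4, acc = 2 + 4 = 6.
Iteration 2: 4 < 12 holds -> i = 4 + 2 = 6, acc = 6 + 6 = 12.
Iteration 3: 6 < 12 holds -> i = 6 + 2 = 8, acc = 12 + 8 = 20.
Iteration 4: 8 < 12 holds -> i = 8 + 2 = 10, acc = 20 + 10 = 30.
Iteration 5: 10 < 12 holds -> i = 10 + 2 = 12, acc = 30 + 12 = 42.
Iteration 6: 12 < 12 fails; recursion stops.
SUM(acc) = 2 + 6 + 12 + 20 + 30 + 42 = 112.

112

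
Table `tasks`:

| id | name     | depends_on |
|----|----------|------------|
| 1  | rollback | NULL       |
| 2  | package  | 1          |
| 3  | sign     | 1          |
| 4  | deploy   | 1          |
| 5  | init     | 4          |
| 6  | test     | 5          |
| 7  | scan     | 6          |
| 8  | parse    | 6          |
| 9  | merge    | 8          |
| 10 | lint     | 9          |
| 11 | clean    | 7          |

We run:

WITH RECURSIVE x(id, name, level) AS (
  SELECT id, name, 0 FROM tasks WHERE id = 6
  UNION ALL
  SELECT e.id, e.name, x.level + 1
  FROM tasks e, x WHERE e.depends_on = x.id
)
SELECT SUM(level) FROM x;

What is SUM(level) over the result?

Base: id=6 (test) at level 0.
Iteration 1: rows with depends_on in {6} -> scan (id 7, level 1), parse (id 8, level 1).
Iteration 2: rows with depends_on in {7,8} -> merge (id 9, level 2), clean (id 11, level 2).
Iteration 3: rows with depends_on in {9,11} -> lint (id 10, level 3).
Iteration 4: no rows with depends_on in {10}; recursion stops.
SUM(level) = 0 + 1 + 1 + 2 + 2 + 3 = 9.

9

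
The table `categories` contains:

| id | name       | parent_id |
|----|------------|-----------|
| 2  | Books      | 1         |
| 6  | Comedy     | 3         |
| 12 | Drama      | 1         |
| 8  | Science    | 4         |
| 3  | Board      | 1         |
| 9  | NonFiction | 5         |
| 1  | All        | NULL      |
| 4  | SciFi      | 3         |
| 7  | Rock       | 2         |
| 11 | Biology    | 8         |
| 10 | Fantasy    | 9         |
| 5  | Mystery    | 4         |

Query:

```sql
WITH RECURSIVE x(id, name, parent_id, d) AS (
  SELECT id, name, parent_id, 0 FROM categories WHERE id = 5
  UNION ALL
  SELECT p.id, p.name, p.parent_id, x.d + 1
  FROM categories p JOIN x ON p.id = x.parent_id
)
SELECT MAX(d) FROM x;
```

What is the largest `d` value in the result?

Base: id=5 (Mystery), parent_id=4, d 0.
Iteration 1: join on id=4 -> SciFi (id 4, parent_id=3, d 1).
Iteration 2: join on id=3 -> Board (id 3, parent_id=1, d 2).
Iteration 3: join on id=1 -> All (id 1, parent_id=NULL, d 3).
Iteration 4: parent_id is NULL; no match; recursion stops.
d values: 0, 1, 2, 3; the maximum is 3.

3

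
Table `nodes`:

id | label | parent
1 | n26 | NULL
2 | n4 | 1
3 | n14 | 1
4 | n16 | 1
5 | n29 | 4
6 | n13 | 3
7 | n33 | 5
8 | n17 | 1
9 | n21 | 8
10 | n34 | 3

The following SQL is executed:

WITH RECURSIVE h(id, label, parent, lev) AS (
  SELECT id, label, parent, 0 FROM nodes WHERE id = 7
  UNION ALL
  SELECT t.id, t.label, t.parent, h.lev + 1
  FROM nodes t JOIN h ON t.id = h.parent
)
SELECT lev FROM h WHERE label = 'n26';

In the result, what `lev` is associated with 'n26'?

3

Base: id=7 (n33), parent=5, lev 0.
Iteration 1: join on id=5 -> n29 (id 5, parent=4, lev 1).
Iteration 2: join on id=4 -> n16 (id 4, parent=1, lev 2).
Iteration 3: join on id=1 -> n26 (id 1, parent=NULL, lev 3).
Iteration 4: parent is NULL; no match; recursion stops.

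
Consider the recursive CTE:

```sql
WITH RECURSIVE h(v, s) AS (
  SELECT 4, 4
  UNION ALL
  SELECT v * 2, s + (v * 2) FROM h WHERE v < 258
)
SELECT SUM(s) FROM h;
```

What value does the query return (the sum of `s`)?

Base: v=4, s=4.
Iteration 1: 4 < 258 holds -> v = 4 * 2 = 8, s = 4 + 8 = 12.
Iteration 2: 8 < 258 holds -> v = 8 * 2 = 16, s = 12 + 16 = 28.
Iteration 3: 16 < 258 holds -> v = 16 * 2 = 32, s = 28 + 32 = 60.
Iteration 4: 32 < 258 holds -> v = 32 * 2 = 64, s = 60 + 64 = 124.
Iteration 5: 64 < 258 holds -> v = 64 * 2 = 128, s = 124 + 128 = 252.
Iteration 6: 128 < 258 holds -> v = 128 * 2 = 256, s = 252 + 256 = 508.
Iteration 7: 256 < 258 holds -> v = 256 * 2 = 512, s = 508 + 512 = 1020.
Iteration 8: 512 < 258 fails; recursion stops.
SUM(s) = 4 + 12 + 28 + 60 + 124 + 252 + 508 + 1020 = 2008.

2008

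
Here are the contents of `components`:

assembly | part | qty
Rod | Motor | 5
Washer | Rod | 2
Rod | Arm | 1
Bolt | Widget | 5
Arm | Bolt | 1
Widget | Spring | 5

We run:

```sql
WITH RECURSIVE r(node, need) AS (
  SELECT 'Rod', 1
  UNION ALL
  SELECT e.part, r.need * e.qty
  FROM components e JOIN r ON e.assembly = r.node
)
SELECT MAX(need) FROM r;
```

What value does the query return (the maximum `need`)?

Base: (Rod, need=1).
Iteration 1: components of {Rod} -> Arm = 1*1 = 1, Motor = 1*5 = 5.
Iteration 2: components of {Arm,Motor} -> Bolt = 1*1 = 1.
Iteration 3: components of {Bolt} -> Widget = 1*5 = 5.
Iteration 4: components of {Widget} -> Spring = 5*5 = 25.
Iteration 5: no further components; recursion stops.
need values: 1, 1, 5, 1, 5, 25; the maximum is 25.

25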